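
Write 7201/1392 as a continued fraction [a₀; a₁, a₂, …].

Repeatedly divide and take the remainder:
7201 ÷ 1392 → quotient 5, remainder 241
1392 ÷ 241 → quotient 5, remainder 187
241 ÷ 187 → quotient 1, remainder 54
187 ÷ 54 → quotient 3, remainder 25
54 ÷ 25 → quotient 2, remainder 4
25 ÷ 4 → quotient 6, remainder 1
4 ÷ 1 → quotient 4, remainder 0

[5; 5, 1, 3, 2, 6, 4]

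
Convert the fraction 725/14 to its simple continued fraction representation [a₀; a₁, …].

Apply division with remainder until the remainder is 0:
⌊725/14⌋ = 51, remainder 11
⌊14/11⌋ = 1, remainder 3
⌊11/3⌋ = 3, remainder 2
⌊3/2⌋ = 1, remainder 1
⌊2/1⌋ = 2, remainder 0

[51; 1, 3, 1, 2]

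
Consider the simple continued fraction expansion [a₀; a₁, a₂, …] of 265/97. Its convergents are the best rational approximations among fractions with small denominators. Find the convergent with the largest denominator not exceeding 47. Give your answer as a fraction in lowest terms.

a_0 = 2: 2/1  (≤ bound)
a_1 = 1: 3/1  (≤ bound)
a_2 = 2: 8/3  (≤ bound)
a_3 = 1: 11/4  (≤ bound)
a_4 = 2: 30/11  (≤ bound)
a_5 = 1: 41/15  (≤ bound)
a_6 = 2: 112/41  (≤ bound)
a_7 = 2: 265/97  (> 47, stop)

112/41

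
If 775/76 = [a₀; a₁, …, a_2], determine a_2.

15

⌊775/76⌋ = 10, remainder 15
⌊76/15⌋ = 5, remainder 1
⌊15/1⌋ = 15, remainder 0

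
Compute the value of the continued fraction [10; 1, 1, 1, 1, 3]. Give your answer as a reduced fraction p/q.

191/18

a_0 = 10: 10/1
a_1 = 1: 11/1
a_2 = 1: 21/2
a_3 = 1: 32/3
a_4 = 1: 53/5
a_5 = 3: 191/18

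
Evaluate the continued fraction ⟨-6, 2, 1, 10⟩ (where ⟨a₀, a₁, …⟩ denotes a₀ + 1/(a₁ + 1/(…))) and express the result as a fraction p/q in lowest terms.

Start with 10.
1 + 1/(10/1) = 1 + 1/10 = 11/10
2 + 1/(11/10) = 2 + 10/11 = 32/11
-6 + 1/(32/11) = -6 + 11/32 = -181/32

-181/32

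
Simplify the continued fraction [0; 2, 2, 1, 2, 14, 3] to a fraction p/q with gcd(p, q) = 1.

353/838

Work from the innermost term outward:
Start with 3.
14 + 1/(3/1) = 14 + 1/3 = 43/3
2 + 1/(43/3) = 2 + 3/43 = 89/43
1 + 1/(89/43) = 1 + 43/89 = 132/89
2 + 1/(132/89) = 2 + 89/132 = 353/132
2 + 1/(353/132) = 2 + 132/353 = 838/353
0 + 1/(838/353) = 0 + 353/838 = 353/838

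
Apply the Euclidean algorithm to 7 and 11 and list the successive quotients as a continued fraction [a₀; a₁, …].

[0; 1, 1, 1, 3]

⌊7/11⌋ = 0, remainder 7
⌊11/7⌋ = 1, remainder 4
⌊7/4⌋ = 1, remainder 3
⌊4/3⌋ = 1, remainder 1
⌊3/1⌋ = 3, remainder 0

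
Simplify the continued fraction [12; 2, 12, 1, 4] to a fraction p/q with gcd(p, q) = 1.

Use the convergent recurrence hₖ = aₖ·hₖ₋₁ + hₖ₋₂ (and likewise for the denominators kₖ):
a_0 = 12: 12/1
a_1 = 2: 25/2
a_2 = 12: 312/25
a_3 = 1: 337/27
a_4 = 4: 1660/133

1660/133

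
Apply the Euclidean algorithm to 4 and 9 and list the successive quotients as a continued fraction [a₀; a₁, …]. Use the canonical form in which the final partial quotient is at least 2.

[0; 2, 4]

4 = 0·9 + 4, so a_0 = 0
9 = 2·4 + 1, so a_1 = 2
4 = 4·1 + 0, so a_2 = 4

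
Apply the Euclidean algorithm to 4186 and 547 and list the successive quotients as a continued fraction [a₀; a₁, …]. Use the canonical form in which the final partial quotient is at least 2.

Repeatedly divide and take the remainder:
4186 = 7·547 + 357, so a_0 = 7
547 = 1·357 + 190, so a_1 = 1
357 = 1·190 + 167, so a_2 = 1
190 = 1·167 + 23, so a_3 = 1
167 = 7·23 + 6, so a_4 = 7
23 = 3·6 + 5, so a_5 = 3
6 = 1·5 + 1, so a_6 = 1
5 = 5·1 + 0, so a_7 = 5

[7; 1, 1, 1, 7, 3, 1, 5]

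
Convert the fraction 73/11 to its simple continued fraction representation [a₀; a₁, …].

⌊73/11⌋ = 6, remainder 7
⌊11/7⌋ = 1, remainder 4
⌊7/4⌋ = 1, remainder 3
⌊4/3⌋ = 1, remainder 1
⌊3/1⌋ = 3, remainder 0

[6; 1, 1, 1, 3]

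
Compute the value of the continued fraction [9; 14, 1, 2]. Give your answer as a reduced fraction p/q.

399/44

a_0 = 9: 9/1
a_1 = 14: 127/14
a_2 = 1: 136/15
a_3 = 2: 399/44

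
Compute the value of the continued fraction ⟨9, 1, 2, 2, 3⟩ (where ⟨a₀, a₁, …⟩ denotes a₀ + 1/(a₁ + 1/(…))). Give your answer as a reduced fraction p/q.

233/24

a_0 = 9: 9/1
a_1 = 1: 10/1
a_2 = 2: 29/3
a_3 = 2: 68/7
a_4 = 3: 233/24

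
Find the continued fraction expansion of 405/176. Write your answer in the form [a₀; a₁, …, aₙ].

[2; 3, 3, 8, 2]

405 = 2·176 + 53, so a_0 = 2
176 = 3·53 + 17, so a_1 = 3
53 = 3·17 + 2, so a_2 = 3
17 = 8·2 + 1, so a_3 = 8
2 = 2·1 + 0, so a_4 = 2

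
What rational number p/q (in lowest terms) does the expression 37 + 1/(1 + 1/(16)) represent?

Starting at the tail and folding back:
Start with 16.
1 + 1/(16/1) = 1 + 1/16 = 17/16
37 + 1/(17/16) = 37 + 16/17 = 645/17

645/17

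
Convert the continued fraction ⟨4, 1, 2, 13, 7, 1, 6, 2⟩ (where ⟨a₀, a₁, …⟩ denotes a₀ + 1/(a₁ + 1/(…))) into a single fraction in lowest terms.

22276/4765

Start with 2.
6 + 1/(2/1) = 6 + 1/2 = 13/2
1 + 1/(13/2) = 1 + 2/13 = 15/13
7 + 1/(15/13) = 7 + 13/15 = 118/15
13 + 1/(118/15) = 13 + 15/118 = 1549/118
2 + 1/(1549/118) = 2 + 118/1549 = 3216/1549
1 + 1/(3216/1549) = 1 + 1549/3216 = 4765/3216
4 + 1/(4765/3216) = 4 + 3216/4765 = 22276/4765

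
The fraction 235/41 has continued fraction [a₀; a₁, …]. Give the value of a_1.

1

⌊235/41⌋ = 5, remainder 30
⌊41/30⌋ = 1, remainder 11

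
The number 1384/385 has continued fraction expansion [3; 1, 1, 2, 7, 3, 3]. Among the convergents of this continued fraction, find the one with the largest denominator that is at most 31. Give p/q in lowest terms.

List convergents until the denominator exceeds the bound:
a_0 = 3: 3/1  (≤ bound)
a_1 = 1: 4/1  (≤ bound)
a_2 = 1: 7/2  (≤ bound)
a_3 = 2: 18/5  (≤ bound)
a_4 = 7: 133/37  (> 31, stop)

18/5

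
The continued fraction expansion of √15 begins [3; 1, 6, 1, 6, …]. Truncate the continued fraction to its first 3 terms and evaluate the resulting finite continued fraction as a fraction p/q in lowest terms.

27/7

Start with 6.
1 + 1/(6/1) = 1 + 1/6 = 7/6
3 + 1/(7/6) = 3 + 6/7 = 27/7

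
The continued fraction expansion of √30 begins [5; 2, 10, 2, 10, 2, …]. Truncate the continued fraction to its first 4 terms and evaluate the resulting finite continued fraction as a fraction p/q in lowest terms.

a_0 = 5: 5/1
a_1 = 2: 11/2
a_2 = 10: 115/21
a_3 = 2: 241/44

241/44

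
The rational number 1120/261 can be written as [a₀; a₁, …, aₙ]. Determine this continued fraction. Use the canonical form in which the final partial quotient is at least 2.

[4; 3, 2, 3, 3, 3]

1120 = 4·261 + 76, so a_0 = 4
261 = 3·76 + 33, so a_1 = 3
76 = 2·33 + 10, so a_2 = 2
33 = 3·10 + 3, so a_3 = 3
10 = 3·3 + 1, so a_4 = 3
3 = 3·1 + 0, so a_5 = 3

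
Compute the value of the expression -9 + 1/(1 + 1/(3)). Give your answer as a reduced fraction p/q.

-33/4

Start with 3.
1 + 1/(3/1) = 1 + 1/3 = 4/3
-9 + 1/(4/3) = -9 + 3/4 = -33/4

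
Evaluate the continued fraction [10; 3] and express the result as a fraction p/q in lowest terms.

31/3

Start with 3.
10 + 1/(3/1) = 10 + 1/3 = 31/3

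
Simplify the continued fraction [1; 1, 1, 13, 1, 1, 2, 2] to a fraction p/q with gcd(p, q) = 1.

513/338

Compute successive convergents:
a_0 = 1: 1/1
a_1 = 1: 2/1
a_2 = 1: 3/2
a_3 = 13: 41/27
a_4 = 1: 44/29
a_5 = 1: 85/56
a_6 = 2: 214/141
a_7 = 2: 513/338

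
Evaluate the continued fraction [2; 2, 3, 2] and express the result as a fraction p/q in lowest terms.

a_0 = 2: 2/1
a_1 = 2: 5/2
a_2 = 3: 17/7
a_3 = 2: 39/16

39/16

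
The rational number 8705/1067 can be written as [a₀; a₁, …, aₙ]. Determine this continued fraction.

Apply division with remainder until the remainder is 0:
8705 ÷ 1067 → quotient 8, remainder 169
1067 ÷ 169 → quotient 6, remainder 53
169 ÷ 53 → quotient 3, remainder 10
53 ÷ 10 → quotient 5, remainder 3
10 ÷ 3 → quotient 3, remainder 1
3 ÷ 1 → quotient 3, remainder 0

[8; 6, 3, 5, 3, 3]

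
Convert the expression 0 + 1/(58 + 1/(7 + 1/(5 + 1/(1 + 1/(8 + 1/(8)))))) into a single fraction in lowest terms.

Start with 8.
8 + 1/(8/1) = 8 + 1/8 = 65/8
1 + 1/(65/8) = 1 + 8/65 = 73/65
5 + 1/(73/65) = 5 + 65/73 = 430/73
7 + 1/(430/73) = 7 + 73/430 = 3083/430
58 + 1/(3083/430) = 58 + 430/3083 = 179244/3083
0 + 1/(179244/3083) = 0 + 3083/179244 = 3083/179244

3083/179244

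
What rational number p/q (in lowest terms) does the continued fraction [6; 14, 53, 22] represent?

99327/16360

a_0 = 6: 6/1
a_1 = 14: 85/14
a_2 = 53: 4511/743
a_3 = 22: 99327/16360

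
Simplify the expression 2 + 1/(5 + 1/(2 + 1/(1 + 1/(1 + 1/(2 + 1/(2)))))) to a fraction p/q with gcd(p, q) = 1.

Work from the innermost term outward:
Start with 2.
2 + 1/(2/1) = 2 + 1/2 = 5/2
1 + 1/(5/2) = 1 + 2/5 = 7/5
1 + 1/(7/5) = 1 + 5/7 = 12/7
2 + 1/(12/7) = 2 + 7/12 = 31/12
5 + 1/(31/12) = 5 + 12/31 = 167/31
2 + 1/(167/31) = 2 + 31/167 = 365/167

365/167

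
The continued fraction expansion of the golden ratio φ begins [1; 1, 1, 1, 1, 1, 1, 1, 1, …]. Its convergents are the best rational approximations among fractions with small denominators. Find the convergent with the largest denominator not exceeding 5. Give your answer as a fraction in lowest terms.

8/5

a_0 = 1: 1/1  (≤ bound)
a_1 = 1: 2/1  (≤ bound)
a_2 = 1: 3/2  (≤ bound)
a_3 = 1: 5/3  (≤ bound)
a_4 = 1: 8/5  (≤ bound)
a_5 = 1: 13/8  (> 5, stop)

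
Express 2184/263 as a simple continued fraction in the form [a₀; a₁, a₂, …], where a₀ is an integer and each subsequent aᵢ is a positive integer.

Apply division with remainder until the remainder is 0:
2184 = 8·263 + 80, so a_0 = 8
263 = 3·80 + 23, so a_1 = 3
80 = 3·23 + 11, so a_2 = 3
23 = 2·11 + 1, so a_3 = 2
11 = 11·1 + 0, so a_4 = 11

[8; 3, 3, 2, 11]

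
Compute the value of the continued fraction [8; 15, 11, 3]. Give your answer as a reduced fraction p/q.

Start with 3.
11 + 1/(3/1) = 11 + 1/3 = 34/3
15 + 1/(34/3) = 15 + 3/34 = 513/34
8 + 1/(513/34) = 8 + 34/513 = 4138/513

4138/513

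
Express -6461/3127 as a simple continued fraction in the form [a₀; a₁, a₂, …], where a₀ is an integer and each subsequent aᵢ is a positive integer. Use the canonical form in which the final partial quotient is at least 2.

[-3; 1, 14, 9, 2, 2, 4]

Repeatedly divide and take the remainder:
⌊-6461/3127⌋ = -3, remainder 2920
⌊3127/2920⌋ = 1, remainder 207
⌊2920/207⌋ = 14, remainder 22
⌊207/22⌋ = 9, remainder 9
⌊22/9⌋ = 2, remainder 4
⌊9/4⌋ = 2, remainder 1
⌊4/1⌋ = 4, remainder 0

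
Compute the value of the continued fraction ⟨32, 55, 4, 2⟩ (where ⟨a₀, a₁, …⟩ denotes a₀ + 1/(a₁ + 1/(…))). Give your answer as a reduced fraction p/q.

15913/497

Compute successive convergents:
a_0 = 32: 32/1
a_1 = 55: 1761/55
a_2 = 4: 7076/221
a_3 = 2: 15913/497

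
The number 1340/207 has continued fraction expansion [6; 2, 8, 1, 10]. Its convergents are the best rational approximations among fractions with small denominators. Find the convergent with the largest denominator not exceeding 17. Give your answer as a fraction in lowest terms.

List convergents until the denominator exceeds the bound:
a_0 = 6: 6/1  (≤ bound)
a_1 = 2: 13/2  (≤ bound)
a_2 = 8: 110/17  (≤ bound)
a_3 = 1: 123/19  (> 17, stop)

110/17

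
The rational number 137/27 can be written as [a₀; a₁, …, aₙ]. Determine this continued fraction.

[5; 13, 2]

137 = 5·27 + 2, so a_0 = 5
27 = 13·2 + 1, so a_1 = 13
2 = 2·1 + 0, so a_2 = 2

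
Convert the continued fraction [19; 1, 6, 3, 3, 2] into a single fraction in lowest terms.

3337/168

a_0 = 19: 19/1
a_1 = 1: 20/1
a_2 = 6: 139/7
a_3 = 3: 437/22
a_4 = 3: 1450/73
a_5 = 2: 3337/168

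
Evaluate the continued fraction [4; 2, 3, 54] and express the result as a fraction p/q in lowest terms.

Start with 54.
3 + 1/(54/1) = 3 + 1/54 = 163/54
2 + 1/(163/54) = 2 + 54/163 = 380/163
4 + 1/(380/163) = 4 + 163/380 = 1683/380

1683/380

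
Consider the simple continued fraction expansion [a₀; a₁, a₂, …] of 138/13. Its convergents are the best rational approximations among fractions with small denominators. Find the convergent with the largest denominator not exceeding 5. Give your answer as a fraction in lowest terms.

a_0 = 10: 10/1  (≤ bound)
a_1 = 1: 11/1  (≤ bound)
a_2 = 1: 21/2  (≤ bound)
a_3 = 1: 32/3  (≤ bound)
a_4 = 1: 53/5  (≤ bound)
a_5 = 2: 138/13  (> 5, stop)

53/5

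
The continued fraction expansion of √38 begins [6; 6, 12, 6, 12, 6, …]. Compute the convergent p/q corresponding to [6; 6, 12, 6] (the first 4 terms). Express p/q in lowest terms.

Start with 6.
12 + 1/(6/1) = 12 + 1/6 = 73/6
6 + 1/(73/6) = 6 + 6/73 = 444/73
6 + 1/(444/73) = 6 + 73/444 = 2737/444

2737/444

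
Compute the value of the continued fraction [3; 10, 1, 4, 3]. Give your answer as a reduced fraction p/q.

535/173

Start with 3.
4 + 1/(3/1) = 4 + 1/3 = 13/3
1 + 1/(13/3) = 1 + 3/13 = 16/13
10 + 1/(16/13) = 10 + 13/16 = 173/16
3 + 1/(173/16) = 3 + 16/173 = 535/173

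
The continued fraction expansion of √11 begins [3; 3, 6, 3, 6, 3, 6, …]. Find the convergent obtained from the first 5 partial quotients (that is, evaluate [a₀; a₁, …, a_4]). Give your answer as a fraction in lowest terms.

1257/379

Start with 6.
3 + 1/(6/1) = 3 + 1/6 = 19/6
6 + 1/(19/6) = 6 + 6/19 = 120/19
3 + 1/(120/19) = 3 + 19/120 = 379/120
3 + 1/(379/120) = 3 + 120/379 = 1257/379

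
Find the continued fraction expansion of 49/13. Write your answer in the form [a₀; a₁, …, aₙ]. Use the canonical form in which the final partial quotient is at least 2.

[3; 1, 3, 3]

⌊49/13⌋ = 3, remainder 10
⌊13/10⌋ = 1, remainder 3
⌊10/3⌋ = 3, remainder 1
⌊3/1⌋ = 3, remainder 0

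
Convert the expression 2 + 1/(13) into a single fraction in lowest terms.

27/13

Start with 13.
2 + 1/(13/1) = 2 + 1/13 = 27/13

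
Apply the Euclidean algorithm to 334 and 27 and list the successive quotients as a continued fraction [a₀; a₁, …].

⌊334/27⌋ = 12, remainder 10
⌊27/10⌋ = 2, remainder 7
⌊10/7⌋ = 1, remainder 3
⌊7/3⌋ = 2, remainder 1
⌊3/1⌋ = 3, remainder 0

[12; 2, 1, 2, 3]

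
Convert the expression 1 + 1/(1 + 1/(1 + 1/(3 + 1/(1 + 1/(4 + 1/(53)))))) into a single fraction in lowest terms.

a_0 = 1: 1/1
a_1 = 1: 2/1
a_2 = 1: 3/2
a_3 = 3: 11/7
a_4 = 1: 14/9
a_5 = 4: 67/43
a_6 = 53: 3565/2288

3565/2288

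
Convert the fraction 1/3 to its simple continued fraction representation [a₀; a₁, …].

Apply division with remainder until the remainder is 0:
⌊1/3⌋ = 0, remainder 1
⌊3/1⌋ = 3, remainder 0

[0; 3]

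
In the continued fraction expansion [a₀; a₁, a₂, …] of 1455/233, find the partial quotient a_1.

4

⌊1455/233⌋ = 6, remainder 57
⌊233/57⌋ = 4, remainder 5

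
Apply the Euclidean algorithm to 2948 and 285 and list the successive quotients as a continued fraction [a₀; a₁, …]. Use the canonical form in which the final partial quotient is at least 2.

Run the Euclidean algorithm, recording each quotient:
2948 = 10·285 + 98, so a_0 = 10
285 = 2·98 + 89, so a_1 = 2
98 = 1·89 + 9, so a_2 = 1
89 = 9·9 + 8, so a_3 = 9
9 = 1·8 + 1, so a_4 = 1
8 = 8·1 + 0, so a_5 = 8

[10; 2, 1, 9, 1, 8]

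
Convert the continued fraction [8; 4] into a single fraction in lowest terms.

a_0 = 8: 8/1
a_1 = 4: 33/4

33/4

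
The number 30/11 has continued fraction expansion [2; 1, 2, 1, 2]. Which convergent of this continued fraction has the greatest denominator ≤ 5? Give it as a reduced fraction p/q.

11/4

a_0 = 2: 2/1  (≤ bound)
a_1 = 1: 3/1  (≤ bound)
a_2 = 2: 8/3  (≤ bound)
a_3 = 1: 11/4  (≤ bound)
a_4 = 2: 30/11  (> 5, stop)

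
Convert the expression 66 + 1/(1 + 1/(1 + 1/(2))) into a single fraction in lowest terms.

Collapse the nested fraction from the inside out:
Start with 2.
1 + 1/(2/1) = 1 + 1/2 = 3/2
1 + 1/(3/2) = 1 + 2/3 = 5/3
66 + 1/(5/3) = 66 + 3/5 = 333/5

333/5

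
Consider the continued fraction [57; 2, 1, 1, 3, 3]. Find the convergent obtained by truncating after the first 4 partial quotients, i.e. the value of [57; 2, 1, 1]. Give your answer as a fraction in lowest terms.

287/5

Start with 1.
1 + 1/(1/1) = 1 + 1/1 = 2/1
2 + 1/(2/1) = 2 + 1/2 = 5/2
57 + 1/(5/2) = 57 + 2/5 = 287/5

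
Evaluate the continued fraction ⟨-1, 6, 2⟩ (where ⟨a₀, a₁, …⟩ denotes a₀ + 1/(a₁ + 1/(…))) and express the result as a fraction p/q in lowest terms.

a_0 = -1: -1/1
a_1 = 6: -5/6
a_2 = 2: -11/13

-11/13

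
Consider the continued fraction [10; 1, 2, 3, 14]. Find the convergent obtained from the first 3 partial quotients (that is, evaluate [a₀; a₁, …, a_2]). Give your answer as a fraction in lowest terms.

32/3

a_0 = 10: 10/1
a_1 = 1: 11/1
a_2 = 2: 32/3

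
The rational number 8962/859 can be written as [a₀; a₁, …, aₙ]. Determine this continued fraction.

Apply division with remainder until the remainder is 0:
8962 ÷ 859 → quotient 10, remainder 372
859 ÷ 372 → quotient 2, remainder 115
372 ÷ 115 → quotient 3, remainder 27
115 ÷ 27 → quotient 4, remainder 7
27 ÷ 7 → quotient 3, remainder 6
7 ÷ 6 → quotient 1, remainder 1
6 ÷ 1 → quotient 6, remainder 0

[10; 2, 3, 4, 3, 1, 6]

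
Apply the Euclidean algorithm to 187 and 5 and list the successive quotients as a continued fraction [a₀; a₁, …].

Run the Euclidean algorithm, recording each quotient:
187 ÷ 5 → quotient 37, remainder 2
5 ÷ 2 → quotient 2, remainder 1
2 ÷ 1 → quotient 2, remainder 0

[37; 2, 2]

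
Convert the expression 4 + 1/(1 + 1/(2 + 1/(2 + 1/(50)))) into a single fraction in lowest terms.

1664/353

Start with 50.
2 + 1/(50/1) = 2 + 1/50 = 101/50
2 + 1/(101/50) = 2 + 50/101 = 252/101
1 + 1/(252/101) = 1 + 101/252 = 353/252
4 + 1/(353/252) = 4 + 252/353 = 1664/353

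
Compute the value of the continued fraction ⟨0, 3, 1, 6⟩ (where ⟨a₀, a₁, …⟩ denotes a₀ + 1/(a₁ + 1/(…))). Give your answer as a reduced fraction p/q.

7/27

Start with 6.
1 + 1/(6/1) = 1 + 1/6 = 7/6
3 + 1/(7/6) = 3 + 6/7 = 27/7
0 + 1/(27/7) = 0 + 7/27 = 7/27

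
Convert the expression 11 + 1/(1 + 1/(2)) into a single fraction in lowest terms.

35/3

Compute successive convergents:
a_0 = 11: 11/1
a_1 = 1: 12/1
a_2 = 2: 35/3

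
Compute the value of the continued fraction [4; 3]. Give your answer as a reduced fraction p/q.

Start with 3.
4 + 1/(3/1) = 4 + 1/3 = 13/3

13/3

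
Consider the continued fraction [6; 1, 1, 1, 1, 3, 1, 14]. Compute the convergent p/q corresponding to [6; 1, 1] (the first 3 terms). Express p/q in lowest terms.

Start with 1.
1 + 1/(1/1) = 1 + 1/1 = 2/1
6 + 1/(2/1) = 6 + 1/2 = 13/2

13/2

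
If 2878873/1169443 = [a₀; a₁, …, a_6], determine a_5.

13

Apply division with remainder until the remainder is 0:
2878873 = 2·1169443 + 539987, so a_0 = 2
1169443 = 2·539987 + 89469, so a_1 = 2
539987 = 6·89469 + 3173, so a_2 = 6
89469 = 28·3173 + 625, so a_3 = 28
3173 = 5·625 + 48, so a_4 = 5
625 = 13·48 + 1, so a_5 = 13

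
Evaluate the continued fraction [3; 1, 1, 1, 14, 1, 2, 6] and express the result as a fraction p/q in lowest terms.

3202/875

Work from the innermost term outward:
Start with 6.
2 + 1/(6/1) = 2 + 1/6 = 13/6
1 + 1/(13/6) = 1 + 6/13 = 19/13
14 + 1/(19/13) = 14 + 13/19 = 279/19
1 + 1/(279/19) = 1 + 19/279 = 298/279
1 + 1/(298/279) = 1 + 279/298 = 577/298
1 + 1/(577/298) = 1 + 298/577 = 875/577
3 + 1/(875/577) = 3 + 577/875 = 3202/875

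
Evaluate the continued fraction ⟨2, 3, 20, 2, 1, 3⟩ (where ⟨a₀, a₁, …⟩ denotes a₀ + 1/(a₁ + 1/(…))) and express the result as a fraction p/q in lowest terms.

1590/683

Start with 3.
1 + 1/(3/1) = 1 + 1/3 = 4/3
2 + 1/(4/3) = 2 + 3/4 = 11/4
20 + 1/(11/4) = 20 + 4/11 = 224/11
3 + 1/(224/11) = 3 + 11/224 = 683/224
2 + 1/(683/224) = 2 + 224/683 = 1590/683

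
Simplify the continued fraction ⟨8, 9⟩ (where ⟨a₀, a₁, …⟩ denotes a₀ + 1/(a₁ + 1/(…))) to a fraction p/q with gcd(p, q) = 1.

73/9

Start with 9.
8 + 1/(9/1) = 8 + 1/9 = 73/9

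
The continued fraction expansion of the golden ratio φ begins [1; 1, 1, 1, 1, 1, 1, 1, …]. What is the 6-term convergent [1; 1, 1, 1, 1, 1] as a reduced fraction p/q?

13/8

Start with 1.
1 + 1/(1/1) = 1 + 1/1 = 2/1
1 + 1/(2/1) = 1 + 1/2 = 3/2
1 + 1/(3/2) = 1 + 2/3 = 5/3
1 + 1/(5/3) = 1 + 3/5 = 8/5
1 + 1/(8/5) = 1 + 5/8 = 13/8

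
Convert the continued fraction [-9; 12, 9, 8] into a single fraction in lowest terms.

Start with 8.
9 + 1/(8/1) = 9 + 1/8 = 73/8
12 + 1/(73/8) = 12 + 8/73 = 884/73
-9 + 1/(884/73) = -9 + 73/884 = -7883/884

-7883/884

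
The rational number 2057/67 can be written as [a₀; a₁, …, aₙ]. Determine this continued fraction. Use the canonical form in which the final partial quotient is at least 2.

[30; 1, 2, 2, 1, 6]

Run the Euclidean algorithm, recording each quotient:
2057 = 30·67 + 47, so a_0 = 30
67 = 1·47 + 20, so a_1 = 1
47 = 2·20 + 7, so a_2 = 2
20 = 2·7 + 6, so a_3 = 2
7 = 1·6 + 1, so a_4 = 1
6 = 6·1 + 0, so a_5 = 6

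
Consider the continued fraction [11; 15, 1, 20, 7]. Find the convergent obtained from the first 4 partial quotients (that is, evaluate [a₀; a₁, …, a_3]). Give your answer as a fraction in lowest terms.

3706/335

Start with 20.
1 + 1/(20/1) = 1 + 1/20 = 21/20
15 + 1/(21/20) = 15 + 20/21 = 335/21
11 + 1/(335/21) = 11 + 21/335 = 3706/335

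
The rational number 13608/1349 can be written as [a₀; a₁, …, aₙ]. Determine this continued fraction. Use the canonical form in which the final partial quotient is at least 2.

[10; 11, 2, 3, 5, 3]

Run the Euclidean algorithm, recording each quotient:
13608 = 10·1349 + 118, so a_0 = 10
1349 = 11·118 + 51, so a_1 = 11
118 = 2·51 + 16, so a_2 = 2
51 = 3·16 + 3, so a_3 = 3
16 = 5·3 + 1, so a_4 = 5
3 = 3·1 + 0, so a_5 = 3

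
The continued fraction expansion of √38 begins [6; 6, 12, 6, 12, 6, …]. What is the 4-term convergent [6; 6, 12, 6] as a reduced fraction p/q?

Start with 6.
12 + 1/(6/1) = 12 + 1/6 = 73/6
6 + 1/(73/6) = 6 + 6/73 = 444/73
6 + 1/(444/73) = 6 + 73/444 = 2737/444

2737/444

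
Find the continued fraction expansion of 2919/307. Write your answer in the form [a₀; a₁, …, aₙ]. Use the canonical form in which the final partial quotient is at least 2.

2919 = 9·307 + 156, so a_0 = 9
307 = 1·156 + 151, so a_1 = 1
156 = 1·151 + 5, so a_2 = 1
151 = 30·5 + 1, so a_3 = 30
5 = 5·1 + 0, so a_4 = 5

[9; 1, 1, 30, 5]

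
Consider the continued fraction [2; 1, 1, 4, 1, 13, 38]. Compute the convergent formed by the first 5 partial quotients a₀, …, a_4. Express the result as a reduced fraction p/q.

Start with 1.
4 + 1/(1/1) = 4 + 1/1 = 5/1
1 + 1/(5/1) = 1 + 1/5 = 6/5
1 + 1/(6/5) = 1 + 5/6 = 11/6
2 + 1/(11/6) = 2 + 6/11 = 28/11

28/11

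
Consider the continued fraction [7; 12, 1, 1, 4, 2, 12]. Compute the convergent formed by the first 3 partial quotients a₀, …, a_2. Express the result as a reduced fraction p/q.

Compute successive convergents:
a_0 = 7: 7/1
a_1 = 12: 85/12
a_2 = 1: 92/13

92/13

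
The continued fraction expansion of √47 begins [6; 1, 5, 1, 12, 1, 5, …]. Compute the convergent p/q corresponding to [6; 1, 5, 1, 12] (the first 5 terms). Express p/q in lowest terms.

a_0 = 6: 6/1
a_1 = 1: 7/1
a_2 = 5: 41/6
a_3 = 1: 48/7
a_4 = 12: 617/90

617/90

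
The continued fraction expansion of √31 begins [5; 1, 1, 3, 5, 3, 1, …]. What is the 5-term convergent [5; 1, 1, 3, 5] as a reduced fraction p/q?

Build up convergents one term at a time:
a_0 = 5: 5/1
a_1 = 1: 6/1
a_2 = 1: 11/2
a_3 = 3: 39/7
a_4 = 5: 206/37

206/37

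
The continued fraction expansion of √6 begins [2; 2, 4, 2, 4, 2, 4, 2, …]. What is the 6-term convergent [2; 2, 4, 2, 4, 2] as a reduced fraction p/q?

485/198

a_0 = 2: 2/1
a_1 = 2: 5/2
a_2 = 4: 22/9
a_3 = 2: 49/20
a_4 = 4: 218/89
a_5 = 2: 485/198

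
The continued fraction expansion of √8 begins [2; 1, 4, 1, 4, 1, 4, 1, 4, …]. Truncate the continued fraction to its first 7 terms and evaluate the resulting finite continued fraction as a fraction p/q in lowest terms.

Work from the innermost term outward:
Start with 4.
1 + 1/(4/1) = 1 + 1/4 = 5/4
4 + 1/(5/4) = 4 + 4/5 = 24/5
1 + 1/(24/5) = 1 + 5/24 = 29/24
4 + 1/(29/24) = 4 + 24/29 = 140/29
1 + 1/(140/29) = 1 + 29/140 = 169/140
2 + 1/(169/140) = 2 + 140/169 = 478/169

478/169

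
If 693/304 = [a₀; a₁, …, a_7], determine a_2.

693 = 2·304 + 85, so a_0 = 2
304 = 3·85 + 49, so a_1 = 3
85 = 1·49 + 36, so a_2 = 1

1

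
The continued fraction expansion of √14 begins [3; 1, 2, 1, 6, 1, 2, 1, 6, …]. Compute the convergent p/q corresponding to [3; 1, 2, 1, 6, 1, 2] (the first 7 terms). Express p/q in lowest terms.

333/89

Start with 2.
1 + 1/(2/1) = 1 + 1/2 = 3/2
6 + 1/(3/2) = 6 + 2/3 = 20/3
1 + 1/(20/3) = 1 + 3/20 = 23/20
2 + 1/(23/20) = 2 + 20/23 = 66/23
1 + 1/(66/23) = 1 + 23/66 = 89/66
3 + 1/(89/66) = 3 + 66/89 = 333/89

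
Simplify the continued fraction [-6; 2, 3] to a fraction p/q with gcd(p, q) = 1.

-39/7

Collapse the nested fraction from the inside out:
Start with 3.
2 + 1/(3/1) = 2 + 1/3 = 7/3
-6 + 1/(7/3) = -6 + 3/7 = -39/7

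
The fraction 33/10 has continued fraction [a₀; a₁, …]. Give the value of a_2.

⌊33/10⌋ = 3, remainder 3
⌊10/3⌋ = 3, remainder 1
⌊3/1⌋ = 3, remainder 0

3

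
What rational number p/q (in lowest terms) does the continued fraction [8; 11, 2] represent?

a_0 = 8: 8/1
a_1 = 11: 89/11
a_2 = 2: 186/23

186/23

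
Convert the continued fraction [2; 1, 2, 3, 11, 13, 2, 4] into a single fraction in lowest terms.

Work from the innermost term outward:
Start with 4.
2 + 1/(4/1) = 2 + 1/4 = 9/4
13 + 1/(9/4) = 13 + 4/9 = 121/9
11 + 1/(121/9) = 11 + 9/121 = 1340/121
3 + 1/(1340/121) = 3 + 121/1340 = 4141/1340
2 + 1/(4141/1340) = 2 + 1340/4141 = 9622/4141
1 + 1/(9622/4141) = 1 + 4141/9622 = 13763/9622
2 + 1/(13763/9622) = 2 + 9622/13763 = 37148/13763

37148/13763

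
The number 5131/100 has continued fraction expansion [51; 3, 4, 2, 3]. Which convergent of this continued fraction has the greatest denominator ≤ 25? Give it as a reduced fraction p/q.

667/13

List convergents until the denominator exceeds the bound:
a_0 = 51: 51/1  (≤ bound)
a_1 = 3: 154/3  (≤ bound)
a_2 = 4: 667/13  (≤ bound)
a_3 = 2: 1488/29  (> 25, stop)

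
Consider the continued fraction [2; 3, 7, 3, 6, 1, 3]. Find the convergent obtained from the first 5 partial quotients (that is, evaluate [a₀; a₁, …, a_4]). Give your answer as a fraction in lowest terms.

Work from the innermost term outward:
Start with 6.
3 + 1/(6/1) = 3 + 1/6 = 19/6
7 + 1/(19/6) = 7 + 6/19 = 139/19
3 + 1/(139/19) = 3 + 19/139 = 436/139
2 + 1/(436/139) = 2 + 139/436 = 1011/436

1011/436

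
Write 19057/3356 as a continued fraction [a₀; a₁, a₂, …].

[5; 1, 2, 9, 14, 1, 7]

Repeatedly divide and take the remainder:
19057 ÷ 3356 → quotient 5, remainder 2277
3356 ÷ 2277 → quotient 1, remainder 1079
2277 ÷ 1079 → quotient 2, remainder 119
1079 ÷ 119 → quotient 9, remainder 8
119 ÷ 8 → quotient 14, remainder 7
8 ÷ 7 → quotient 1, remainder 1
7 ÷ 1 → quotient 7, remainder 0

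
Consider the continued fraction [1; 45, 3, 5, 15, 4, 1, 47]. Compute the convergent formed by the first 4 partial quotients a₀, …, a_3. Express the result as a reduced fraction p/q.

Start with 5.
3 + 1/(5/1) = 3 + 1/5 = 16/5
45 + 1/(16/5) = 45 + 5/16 = 725/16
1 + 1/(725/16) = 1 + 16/725 = 741/725

741/725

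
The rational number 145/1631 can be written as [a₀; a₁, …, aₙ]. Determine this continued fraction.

Run the Euclidean algorithm, recording each quotient:
145 = 0·1631 + 145, so a_0 = 0
1631 = 11·145 + 36, so a_1 = 11
145 = 4·36 + 1, so a_2 = 4
36 = 36·1 + 0, so a_3 = 36

[0; 11, 4, 36]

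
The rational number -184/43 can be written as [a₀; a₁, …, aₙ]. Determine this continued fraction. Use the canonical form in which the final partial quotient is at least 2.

Apply division with remainder until the remainder is 0:
-184 = -5·43 + 31, so a_0 = -5
43 = 1·31 + 12, so a_1 = 1
31 = 2·12 + 7, so a_2 = 2
12 = 1·7 + 5, so a_3 = 1
7 = 1·5 + 2, so a_4 = 1
5 = 2·2 + 1, so a_5 = 2
2 = 2·1 + 0, so a_6 = 2

[-5; 1, 2, 1, 1, 2, 2]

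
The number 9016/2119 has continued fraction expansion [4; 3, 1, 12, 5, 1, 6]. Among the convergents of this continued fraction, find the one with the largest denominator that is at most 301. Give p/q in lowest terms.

1102/259

a_0 = 4: 4/1  (≤ bound)
a_1 = 3: 13/3  (≤ bound)
a_2 = 1: 17/4  (≤ bound)
a_3 = 12: 217/51  (≤ bound)
a_4 = 5: 1102/259  (≤ bound)
a_5 = 1: 1319/310  (> 301, stop)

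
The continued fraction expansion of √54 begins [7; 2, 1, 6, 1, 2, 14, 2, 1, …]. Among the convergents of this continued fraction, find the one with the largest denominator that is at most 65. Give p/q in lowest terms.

169/23

List convergents until the denominator exceeds the bound:
a_0 = 7: 7/1  (≤ bound)
a_1 = 2: 15/2  (≤ bound)
a_2 = 1: 22/3  (≤ bound)
a_3 = 6: 147/20  (≤ bound)
a_4 = 1: 169/23  (≤ bound)
a_5 = 2: 485/66  (> 65, stop)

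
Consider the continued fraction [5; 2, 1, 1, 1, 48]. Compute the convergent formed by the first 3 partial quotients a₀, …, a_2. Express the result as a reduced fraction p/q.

Start with 1.
2 + 1/(1/1) = 2 + 1/1 = 3/1
5 + 1/(3/1) = 5 + 1/3 = 16/3

16/3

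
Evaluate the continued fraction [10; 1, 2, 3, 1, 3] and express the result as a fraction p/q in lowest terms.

Compute successive convergents:
a_0 = 10: 10/1
a_1 = 1: 11/1
a_2 = 2: 32/3
a_3 = 3: 107/10
a_4 = 1: 139/13
a_5 = 3: 524/49

524/49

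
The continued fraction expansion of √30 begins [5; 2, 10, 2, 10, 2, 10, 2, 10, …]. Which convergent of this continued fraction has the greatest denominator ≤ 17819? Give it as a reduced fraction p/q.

a_0 = 5: 5/1  (≤ bound)
a_1 = 2: 11/2  (≤ bound)
a_2 = 10: 115/21  (≤ bound)
a_3 = 2: 241/44  (≤ bound)
a_4 = 10: 2525/461  (≤ bound)
a_5 = 2: 5291/966  (≤ bound)
a_6 = 10: 55435/10121  (≤ bound)
a_7 = 2: 116161/21208  (> 17819, stop)

55435/10121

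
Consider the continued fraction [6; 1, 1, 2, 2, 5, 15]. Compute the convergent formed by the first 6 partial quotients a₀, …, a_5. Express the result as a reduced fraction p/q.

Starting at the tail and folding back:
Start with 5.
2 + 1/(5/1) = 2 + 1/5 = 11/5
2 + 1/(11/5) = 2 + 5/11 = 27/11
1 + 1/(27/11) = 1 + 11/27 = 38/27
1 + 1/(38/27) = 1 + 27/38 = 65/38
6 + 1/(65/38) = 6 + 38/65 = 428/65

428/65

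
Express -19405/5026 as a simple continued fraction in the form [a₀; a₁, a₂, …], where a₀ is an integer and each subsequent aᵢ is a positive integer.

Run the Euclidean algorithm, recording each quotient:
-19405 ÷ 5026 → quotient -4, remainder 699
5026 ÷ 699 → quotient 7, remainder 133
699 ÷ 133 → quotient 5, remainder 34
133 ÷ 34 → quotient 3, remainder 31
34 ÷ 31 → quotient 1, remainder 3
31 ÷ 3 → quotient 10, remainder 1
3 ÷ 1 → quotient 3, remainder 0

[-4; 7, 5, 3, 1, 10, 3]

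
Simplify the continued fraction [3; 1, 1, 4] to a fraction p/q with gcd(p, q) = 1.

a_0 = 3: 3/1
a_1 = 1: 4/1
a_2 = 1: 7/2
a_3 = 4: 32/9

32/9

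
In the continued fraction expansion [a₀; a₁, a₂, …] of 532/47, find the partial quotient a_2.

Apply division with remainder until the remainder is 0:
532 = 11·47 + 15, so a_0 = 11
47 = 3·15 + 2, so a_1 = 3
15 = 7·2 + 1, so a_2 = 7

7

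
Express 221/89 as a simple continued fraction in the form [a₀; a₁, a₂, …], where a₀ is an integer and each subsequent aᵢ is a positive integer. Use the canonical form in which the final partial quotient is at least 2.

[2; 2, 14, 3]

221 ÷ 89 → quotient 2, remainder 43
89 ÷ 43 → quotient 2, remainder 3
43 ÷ 3 → quotient 14, remainder 1
3 ÷ 1 → quotient 3, remainder 0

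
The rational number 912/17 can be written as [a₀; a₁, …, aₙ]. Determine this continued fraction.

[53; 1, 1, 1, 5]

Run the Euclidean algorithm, recording each quotient:
912 = 53·17 + 11, so a_0 = 53
17 = 1·11 + 6, so a_1 = 1
11 = 1·6 + 5, so a_2 = 1
6 = 1·5 + 1, so a_3 = 1
5 = 5·1 + 0, so a_4 = 5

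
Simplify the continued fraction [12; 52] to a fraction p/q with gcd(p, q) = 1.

Build up convergents one term at a time:
a_0 = 12: 12/1
a_1 = 52: 625/52

625/52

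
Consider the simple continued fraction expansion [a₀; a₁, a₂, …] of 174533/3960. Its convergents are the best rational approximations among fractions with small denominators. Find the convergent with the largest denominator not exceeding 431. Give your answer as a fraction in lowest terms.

a_0 = 44: 44/1  (≤ bound)
a_1 = 13: 573/13  (≤ bound)
a_2 = 1: 617/14  (≤ bound)
a_3 = 1: 1190/27  (≤ bound)
a_4 = 15: 18467/419  (≤ bound)
a_5 = 1: 19657/446  (> 431, stop)

18467/419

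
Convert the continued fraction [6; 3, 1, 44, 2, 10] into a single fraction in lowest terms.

Starting at the tail and folding back:
Start with 10.
2 + 1/(10/1) = 2 + 1/10 = 21/10
44 + 1/(21/10) = 44 + 10/21 = 934/21
1 + 1/(934/21) = 1 + 21/934 = 955/934
3 + 1/(955/934) = 3 + 934/955 = 3799/955
6 + 1/(3799/955) = 6 + 955/3799 = 23749/3799

23749/3799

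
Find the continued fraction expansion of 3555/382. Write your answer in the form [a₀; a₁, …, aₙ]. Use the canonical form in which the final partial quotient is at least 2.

⌊3555/382⌋ = 9, remainder 117
⌊382/117⌋ = 3, remainder 31
⌊117/31⌋ = 3, remainder 24
⌊31/24⌋ = 1, remainder 7
⌊24/7⌋ = 3, remainder 3
⌊7/3⌋ = 2, remainder 1
⌊3/1⌋ = 3, remainder 0

[9; 3, 3, 1, 3, 2, 3]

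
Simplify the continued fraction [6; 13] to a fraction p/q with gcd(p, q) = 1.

79/13

a_0 = 6: 6/1
a_1 = 13: 79/13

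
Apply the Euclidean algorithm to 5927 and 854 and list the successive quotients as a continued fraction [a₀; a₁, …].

⌊5927/854⌋ = 6, remainder 803
⌊854/803⌋ = 1, remainder 51
⌊803/51⌋ = 15, remainder 38
⌊51/38⌋ = 1, remainder 13
⌊38/13⌋ = 2, remainder 12
⌊13/12⌋ = 1, remainder 1
⌊12/1⌋ = 12, remainder 0

[6; 1, 15, 1, 2, 1, 12]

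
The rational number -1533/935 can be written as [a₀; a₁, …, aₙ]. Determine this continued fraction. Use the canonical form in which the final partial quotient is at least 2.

[-2; 2, 1, 3, 2, 3, 3, 3]

⌊-1533/935⌋ = -2, remainder 337
⌊935/337⌋ = 2, remainder 261
⌊337/261⌋ = 1, remainder 76
⌊261/76⌋ = 3, remainder 33
⌊76/33⌋ = 2, remainder 10
⌊33/10⌋ = 3, remainder 3
⌊10/3⌋ = 3, remainder 1
⌊3/1⌋ = 3, remainder 0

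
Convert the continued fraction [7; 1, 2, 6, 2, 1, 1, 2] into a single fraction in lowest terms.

2013/262

Start with 2.
1 + 1/(2/1) = 1 + 1/2 = 3/2
1 + 1/(3/2) = 1 + 2/3 = 5/3
2 + 1/(5/3) = 2 + 3/5 = 13/5
6 + 1/(13/5) = 6 + 5/13 = 83/13
2 + 1/(83/13) = 2 + 13/83 = 179/83
1 + 1/(179/83) = 1 + 83/179 = 262/179
7 + 1/(262/179) = 7 + 179/262 = 2013/262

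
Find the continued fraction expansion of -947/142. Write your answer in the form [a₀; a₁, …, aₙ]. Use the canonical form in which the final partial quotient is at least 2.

[-7; 3, 47]

Run the Euclidean algorithm, recording each quotient:
-947 = -7·142 + 47, so a_0 = -7
142 = 3·47 + 1, so a_1 = 3
47 = 47·1 + 0, so a_2 = 47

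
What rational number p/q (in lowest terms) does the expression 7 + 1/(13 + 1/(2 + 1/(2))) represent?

474/67

a_0 = 7: 7/1
a_1 = 13: 92/13
a_2 = 2: 191/27
a_3 = 2: 474/67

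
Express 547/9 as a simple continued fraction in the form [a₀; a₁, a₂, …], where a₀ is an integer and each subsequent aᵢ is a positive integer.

[60; 1, 3, 2]

Apply division with remainder until the remainder is 0:
⌊547/9⌋ = 60, remainder 7
⌊9/7⌋ = 1, remainder 2
⌊7/2⌋ = 3, remainder 1
⌊2/1⌋ = 2, remainder 0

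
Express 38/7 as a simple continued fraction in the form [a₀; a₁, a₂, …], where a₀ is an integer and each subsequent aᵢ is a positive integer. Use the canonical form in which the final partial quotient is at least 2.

38 ÷ 7 → quotient 5, remainder 3
7 ÷ 3 → quotient 2, remainder 1
3 ÷ 1 → quotient 3, remainder 0

[5; 2, 3]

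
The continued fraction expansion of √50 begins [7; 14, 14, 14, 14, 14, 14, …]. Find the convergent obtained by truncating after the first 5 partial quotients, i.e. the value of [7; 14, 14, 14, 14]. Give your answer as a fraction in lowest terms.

275807/39005

a_0 = 7: 7/1
a_1 = 14: 99/14
a_2 = 14: 1393/197
a_3 = 14: 19601/2772
a_4 = 14: 275807/39005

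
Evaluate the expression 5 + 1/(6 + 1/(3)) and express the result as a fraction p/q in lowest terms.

Build up convergents one term at a time:
a_0 = 5: 5/1
a_1 = 6: 31/6
a_2 = 3: 98/19

98/19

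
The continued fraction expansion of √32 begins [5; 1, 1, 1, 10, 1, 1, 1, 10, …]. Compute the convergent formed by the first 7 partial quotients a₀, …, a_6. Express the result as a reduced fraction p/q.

379/67

a_0 = 5: 5/1
a_1 = 1: 6/1
a_2 = 1: 11/2
a_3 = 1: 17/3
a_4 = 10: 181/32
a_5 = 1: 198/35
a_6 = 1: 379/67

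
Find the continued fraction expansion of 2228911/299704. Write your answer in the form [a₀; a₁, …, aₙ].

2228911 = 7·299704 + 130983, so a_0 = 7
299704 = 2·130983 + 37738, so a_1 = 2
130983 = 3·37738 + 17769, so a_2 = 3
37738 = 2·17769 + 2200, so a_3 = 2
17769 = 8·2200 + 169, so a_4 = 8
2200 = 13·169 + 3, so a_5 = 13
169 = 56·3 + 1, so a_6 = 56
3 = 3·1 + 0, so a_7 = 3

[7; 2, 3, 2, 8, 13, 56, 3]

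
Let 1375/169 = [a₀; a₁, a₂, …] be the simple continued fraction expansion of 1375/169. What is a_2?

1375 = 8·169 + 23, so a_0 = 8
169 = 7·23 + 8, so a_1 = 7
23 = 2·8 + 7, so a_2 = 2

2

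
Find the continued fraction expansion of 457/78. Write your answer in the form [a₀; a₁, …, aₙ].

457 = 5·78 + 67, so a_0 = 5
78 = 1·67 + 11, so a_1 = 1
67 = 6·11 + 1, so a_2 = 6
11 = 11·1 + 0, so a_3 = 11

[5; 1, 6, 11]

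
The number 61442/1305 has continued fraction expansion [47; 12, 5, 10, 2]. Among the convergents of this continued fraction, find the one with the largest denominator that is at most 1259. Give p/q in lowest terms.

a_0 = 47: 47/1  (≤ bound)
a_1 = 12: 565/12  (≤ bound)
a_2 = 5: 2872/61  (≤ bound)
a_3 = 10: 29285/622  (≤ bound)
a_4 = 2: 61442/1305  (> 1259, stop)

29285/622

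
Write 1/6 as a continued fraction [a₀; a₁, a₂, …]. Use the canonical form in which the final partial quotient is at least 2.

1 = 0·6 + 1, so a_0 = 0
6 = 6·1 + 0, so a_1 = 6

[0; 6]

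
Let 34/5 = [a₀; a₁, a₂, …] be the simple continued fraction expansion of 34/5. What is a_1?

1

Apply division with remainder until the remainder is 0:
34 ÷ 5 → quotient 6, remainder 4
5 ÷ 4 → quotient 1, remainder 1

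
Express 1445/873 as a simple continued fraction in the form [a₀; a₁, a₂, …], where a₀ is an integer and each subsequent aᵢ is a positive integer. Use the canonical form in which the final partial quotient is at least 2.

[1; 1, 1, 1, 9, 30]

⌊1445/873⌋ = 1, remainder 572
⌊873/572⌋ = 1, remainder 301
⌊572/301⌋ = 1, remainder 271
⌊301/271⌋ = 1, remainder 30
⌊271/30⌋ = 9, remainder 1
⌊30/1⌋ = 30, remainder 0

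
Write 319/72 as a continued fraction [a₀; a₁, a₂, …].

[4; 2, 3, 10]

Repeatedly divide and take the remainder:
319 = 4·72 + 31, so a_0 = 4
72 = 2·31 + 10, so a_1 = 2
31 = 3·10 + 1, so a_2 = 3
10 = 10·1 + 0, so a_3 = 10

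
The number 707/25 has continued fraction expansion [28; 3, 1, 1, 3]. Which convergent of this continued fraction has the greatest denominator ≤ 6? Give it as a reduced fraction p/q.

List convergents until the denominator exceeds the bound:
a_0 = 28: 28/1  (≤ bound)
a_1 = 3: 85/3  (≤ bound)
a_2 = 1: 113/4  (≤ bound)
a_3 = 1: 198/7  (> 6, stop)

113/4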